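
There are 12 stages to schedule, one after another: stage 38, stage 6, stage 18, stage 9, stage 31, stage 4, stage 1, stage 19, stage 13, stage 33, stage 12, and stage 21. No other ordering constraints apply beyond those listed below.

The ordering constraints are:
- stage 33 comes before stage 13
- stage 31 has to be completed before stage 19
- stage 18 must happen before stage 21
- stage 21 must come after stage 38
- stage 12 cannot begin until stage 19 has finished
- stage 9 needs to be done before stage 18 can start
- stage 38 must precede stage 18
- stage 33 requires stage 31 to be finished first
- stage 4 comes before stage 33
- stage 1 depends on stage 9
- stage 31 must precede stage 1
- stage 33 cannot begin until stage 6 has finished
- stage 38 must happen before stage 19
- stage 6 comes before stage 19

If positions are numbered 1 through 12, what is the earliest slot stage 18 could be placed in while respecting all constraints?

3

The stages that are forced before stage 18, directly or transitively, are stage 38, stage 9. That's 2 stages.
With 2 mandatory predecessors, the earliest stage 18 can sit is position 2+1 = 3, and placing just those 2 first achieves it.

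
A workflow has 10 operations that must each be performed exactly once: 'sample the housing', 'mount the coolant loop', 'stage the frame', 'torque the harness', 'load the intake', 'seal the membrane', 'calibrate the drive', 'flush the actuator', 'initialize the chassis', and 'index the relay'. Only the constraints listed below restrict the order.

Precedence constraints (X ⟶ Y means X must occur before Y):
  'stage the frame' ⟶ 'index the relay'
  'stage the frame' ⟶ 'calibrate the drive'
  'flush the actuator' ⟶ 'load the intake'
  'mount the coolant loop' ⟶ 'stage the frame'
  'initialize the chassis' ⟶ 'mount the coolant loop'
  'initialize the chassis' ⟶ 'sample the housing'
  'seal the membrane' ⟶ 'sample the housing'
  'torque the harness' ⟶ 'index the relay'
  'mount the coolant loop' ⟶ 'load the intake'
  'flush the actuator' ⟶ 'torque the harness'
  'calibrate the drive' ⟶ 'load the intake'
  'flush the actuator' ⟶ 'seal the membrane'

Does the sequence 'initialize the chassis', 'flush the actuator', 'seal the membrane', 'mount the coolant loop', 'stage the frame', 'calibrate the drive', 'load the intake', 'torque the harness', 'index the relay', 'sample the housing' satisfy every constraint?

Every stated constraint is respected: 'initialize the chassis' sits at position 1, ahead of 'sample the housing' at position 10, and each of the other listed pairs likewise has the predecessor earlier in the sequence.

Yes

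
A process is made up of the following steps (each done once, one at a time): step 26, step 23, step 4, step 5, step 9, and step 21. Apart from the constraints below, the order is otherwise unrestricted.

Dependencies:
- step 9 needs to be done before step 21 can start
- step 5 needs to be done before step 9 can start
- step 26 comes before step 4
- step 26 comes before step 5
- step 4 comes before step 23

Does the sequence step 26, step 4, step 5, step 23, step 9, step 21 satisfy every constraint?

Yes

Going through the constraints one by one, each required predecessor appears earlier in the sequence than its dependent — e.g. step 4 (position 2) is before step 23 (position 4), as required.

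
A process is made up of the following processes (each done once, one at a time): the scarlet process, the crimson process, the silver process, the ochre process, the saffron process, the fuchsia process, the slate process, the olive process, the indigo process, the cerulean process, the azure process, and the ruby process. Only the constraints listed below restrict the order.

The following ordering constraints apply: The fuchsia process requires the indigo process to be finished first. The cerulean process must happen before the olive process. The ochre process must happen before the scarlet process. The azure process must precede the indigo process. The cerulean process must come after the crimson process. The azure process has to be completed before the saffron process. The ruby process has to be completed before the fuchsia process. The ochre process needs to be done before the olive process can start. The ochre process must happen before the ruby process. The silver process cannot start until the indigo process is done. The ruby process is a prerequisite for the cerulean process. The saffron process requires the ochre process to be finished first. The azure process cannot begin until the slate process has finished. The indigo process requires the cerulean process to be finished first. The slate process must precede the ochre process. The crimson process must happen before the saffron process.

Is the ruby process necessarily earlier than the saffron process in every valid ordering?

The ruby process and the saffron process are not related by any chain of constraints.
There exist valid orderings with the saffron process before the ruby process, so the ruby process is not required to come first.

No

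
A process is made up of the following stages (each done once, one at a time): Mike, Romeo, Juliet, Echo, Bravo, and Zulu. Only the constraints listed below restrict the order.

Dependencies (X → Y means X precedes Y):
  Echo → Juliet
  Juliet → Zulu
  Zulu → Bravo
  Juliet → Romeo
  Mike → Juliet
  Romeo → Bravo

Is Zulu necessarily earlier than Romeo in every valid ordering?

No chain of constraints connects Zulu to Romeo in either direction.
A valid ordering placing Romeo before Zulu exists, so the answer is no.

No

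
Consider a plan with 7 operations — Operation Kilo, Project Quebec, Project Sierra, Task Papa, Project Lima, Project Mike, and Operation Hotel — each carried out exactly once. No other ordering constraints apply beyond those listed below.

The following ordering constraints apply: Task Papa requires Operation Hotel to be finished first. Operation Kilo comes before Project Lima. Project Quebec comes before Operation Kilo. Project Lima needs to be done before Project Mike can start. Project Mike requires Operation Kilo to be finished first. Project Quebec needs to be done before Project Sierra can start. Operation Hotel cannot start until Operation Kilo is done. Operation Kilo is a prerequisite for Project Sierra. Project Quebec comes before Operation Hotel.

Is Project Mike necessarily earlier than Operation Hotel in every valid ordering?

No

Project Mike and Operation Hotel are not related by any chain of constraints.
There exist valid orderings with Operation Hotel before Project Mike, so Project Mike is not required to come first.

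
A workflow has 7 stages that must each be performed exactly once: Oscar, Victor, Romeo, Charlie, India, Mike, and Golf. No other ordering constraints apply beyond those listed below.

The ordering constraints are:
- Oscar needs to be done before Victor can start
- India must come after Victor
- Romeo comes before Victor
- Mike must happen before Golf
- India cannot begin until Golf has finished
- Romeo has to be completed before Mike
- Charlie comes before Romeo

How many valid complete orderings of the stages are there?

The stages with no prerequisites are Oscar, Charlie; any of them can be placed first.
Counting all ways to extend the partial order to a total order gives 12.

12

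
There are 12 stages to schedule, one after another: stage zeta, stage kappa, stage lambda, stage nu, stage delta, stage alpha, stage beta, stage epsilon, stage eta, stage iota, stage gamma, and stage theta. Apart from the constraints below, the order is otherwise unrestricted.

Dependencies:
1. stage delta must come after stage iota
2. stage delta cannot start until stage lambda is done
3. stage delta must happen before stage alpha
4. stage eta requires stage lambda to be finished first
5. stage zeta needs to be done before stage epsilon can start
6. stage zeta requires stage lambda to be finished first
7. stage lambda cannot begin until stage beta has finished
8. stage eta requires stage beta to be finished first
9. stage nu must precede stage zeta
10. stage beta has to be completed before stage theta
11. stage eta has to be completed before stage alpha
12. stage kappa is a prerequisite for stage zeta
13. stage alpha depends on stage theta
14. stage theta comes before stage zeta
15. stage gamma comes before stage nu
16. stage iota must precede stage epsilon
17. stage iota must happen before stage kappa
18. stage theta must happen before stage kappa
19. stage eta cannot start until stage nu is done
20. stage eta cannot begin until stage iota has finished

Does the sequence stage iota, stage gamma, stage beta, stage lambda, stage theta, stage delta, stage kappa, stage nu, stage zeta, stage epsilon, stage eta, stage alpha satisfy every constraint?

Checking each listed constraint against this order: for instance, stage iota is in position 1 and stage eta in position 11, so that constraint holds — and the remaining constraints check out the same way.

Yes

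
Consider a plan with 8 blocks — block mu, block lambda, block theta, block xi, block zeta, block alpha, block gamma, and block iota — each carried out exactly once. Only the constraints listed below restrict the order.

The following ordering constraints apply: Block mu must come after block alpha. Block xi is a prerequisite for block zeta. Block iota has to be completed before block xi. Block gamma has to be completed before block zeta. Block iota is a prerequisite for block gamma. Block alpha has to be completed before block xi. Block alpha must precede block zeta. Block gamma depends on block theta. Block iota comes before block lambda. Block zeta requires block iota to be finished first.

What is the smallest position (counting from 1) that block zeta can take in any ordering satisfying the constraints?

6

Working backwards through the constraints from block zeta, its full set of required predecessors is block theta, block xi, block alpha, block gamma, block iota — 5 of them.
So at minimum 5 blocks come before block zeta, putting block zeta no earlier than position 6. That position is achievable by scheduling exactly those predecessors first.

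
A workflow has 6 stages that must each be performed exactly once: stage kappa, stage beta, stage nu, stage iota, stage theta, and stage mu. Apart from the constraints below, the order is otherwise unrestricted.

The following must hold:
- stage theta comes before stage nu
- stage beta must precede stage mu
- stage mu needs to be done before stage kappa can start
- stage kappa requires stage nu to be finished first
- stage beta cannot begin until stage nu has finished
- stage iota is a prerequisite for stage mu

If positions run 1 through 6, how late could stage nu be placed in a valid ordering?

3

Following every chain forward from stage nu, the stages that must come later are stage kappa, stage beta, stage mu — 3 of them.
So at least 3 stages follow stage nu, putting stage nu no later than position 3. That position is achievable by scheduling everything else first.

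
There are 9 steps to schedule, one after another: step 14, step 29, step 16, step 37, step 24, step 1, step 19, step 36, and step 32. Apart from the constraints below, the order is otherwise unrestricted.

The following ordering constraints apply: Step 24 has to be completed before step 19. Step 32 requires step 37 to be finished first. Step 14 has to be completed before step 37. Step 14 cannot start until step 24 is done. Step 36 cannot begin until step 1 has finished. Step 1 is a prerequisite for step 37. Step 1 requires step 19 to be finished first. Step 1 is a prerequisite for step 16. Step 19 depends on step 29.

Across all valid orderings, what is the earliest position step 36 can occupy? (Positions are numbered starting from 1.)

Every step that must precede step 36 has to come before it. Tracing all chains that end at step 36, those steps are: step 29, step 24, step 1, step 19 — 4 in total.
With 4 mandatory predecessors, the earliest step 36 can sit is position 4+1 = 5, and placing just those 4 first achieves it.

5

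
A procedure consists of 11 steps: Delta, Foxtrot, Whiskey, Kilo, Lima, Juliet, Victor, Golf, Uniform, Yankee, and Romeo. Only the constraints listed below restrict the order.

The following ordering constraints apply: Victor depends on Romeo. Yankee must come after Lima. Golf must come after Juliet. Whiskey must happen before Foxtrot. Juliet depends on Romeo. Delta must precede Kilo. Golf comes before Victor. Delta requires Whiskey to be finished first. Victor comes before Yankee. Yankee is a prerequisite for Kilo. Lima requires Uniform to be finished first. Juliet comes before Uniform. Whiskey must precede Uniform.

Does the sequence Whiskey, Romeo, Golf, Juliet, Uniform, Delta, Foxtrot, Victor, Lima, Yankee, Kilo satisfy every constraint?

Here Juliet comes after Golf.
Since Juliet is required before Golf, the ordering is invalid.

No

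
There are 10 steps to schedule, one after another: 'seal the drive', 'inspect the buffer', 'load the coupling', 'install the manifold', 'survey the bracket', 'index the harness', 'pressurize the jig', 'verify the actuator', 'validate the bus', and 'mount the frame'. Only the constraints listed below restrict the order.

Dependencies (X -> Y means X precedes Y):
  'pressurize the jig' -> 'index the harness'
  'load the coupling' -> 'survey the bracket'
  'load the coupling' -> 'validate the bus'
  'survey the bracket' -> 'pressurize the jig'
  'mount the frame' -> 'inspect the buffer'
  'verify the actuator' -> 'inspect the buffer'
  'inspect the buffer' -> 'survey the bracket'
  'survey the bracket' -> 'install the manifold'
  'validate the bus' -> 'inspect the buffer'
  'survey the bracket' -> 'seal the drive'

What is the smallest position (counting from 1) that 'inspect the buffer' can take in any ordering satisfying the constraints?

The steps that are forced before 'inspect the buffer', directly or transitively, are 'load the coupling', 'verify the actuator', 'validate the bus', 'mount the frame'. That's 4 steps.
With 4 mandatory predecessors, the earliest 'inspect the buffer' can sit is position 4+1 = 5, and placing just those 4 first achieves it.

5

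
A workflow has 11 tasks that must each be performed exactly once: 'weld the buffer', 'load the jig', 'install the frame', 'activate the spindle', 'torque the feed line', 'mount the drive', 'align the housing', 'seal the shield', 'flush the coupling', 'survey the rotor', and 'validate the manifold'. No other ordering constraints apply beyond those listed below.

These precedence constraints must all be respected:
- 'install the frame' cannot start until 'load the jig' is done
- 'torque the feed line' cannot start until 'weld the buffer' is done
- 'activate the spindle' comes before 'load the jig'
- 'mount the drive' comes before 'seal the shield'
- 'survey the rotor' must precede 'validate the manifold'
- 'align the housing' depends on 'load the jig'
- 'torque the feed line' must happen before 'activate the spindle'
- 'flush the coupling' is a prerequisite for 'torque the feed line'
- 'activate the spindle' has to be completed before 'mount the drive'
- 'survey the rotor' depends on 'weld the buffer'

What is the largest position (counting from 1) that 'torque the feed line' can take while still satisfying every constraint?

The tasks that are forced after 'torque the feed line', directly or by a chain of constraints, are 'load the jig', 'install the frame', 'activate the spindle', 'mount the drive', 'align the housing', 'seal the shield'. That's 6 tasks.
With 6 mandatory successors out of 11 tasks total, the latest slot for 'torque the feed line' is 11−6 = 5, and it's reachable by doing all non-successors before 'torque the feed line'.

5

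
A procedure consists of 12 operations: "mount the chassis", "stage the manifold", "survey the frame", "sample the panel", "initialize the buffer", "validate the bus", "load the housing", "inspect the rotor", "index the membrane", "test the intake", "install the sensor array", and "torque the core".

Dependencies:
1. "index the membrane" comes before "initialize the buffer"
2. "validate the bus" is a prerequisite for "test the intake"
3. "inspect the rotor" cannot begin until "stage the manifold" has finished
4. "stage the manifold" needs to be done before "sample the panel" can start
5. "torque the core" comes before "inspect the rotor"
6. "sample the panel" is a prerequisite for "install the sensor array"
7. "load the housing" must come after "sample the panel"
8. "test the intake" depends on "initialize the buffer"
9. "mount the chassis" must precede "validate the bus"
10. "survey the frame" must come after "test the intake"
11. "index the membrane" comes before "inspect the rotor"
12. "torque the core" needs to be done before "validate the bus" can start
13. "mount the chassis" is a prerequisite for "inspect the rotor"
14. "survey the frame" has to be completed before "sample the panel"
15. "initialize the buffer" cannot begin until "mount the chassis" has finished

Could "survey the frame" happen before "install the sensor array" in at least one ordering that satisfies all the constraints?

The constraints force "survey the frame" before "install the sensor array", so yes — every valid ordering has "survey the frame" earlier.

Yes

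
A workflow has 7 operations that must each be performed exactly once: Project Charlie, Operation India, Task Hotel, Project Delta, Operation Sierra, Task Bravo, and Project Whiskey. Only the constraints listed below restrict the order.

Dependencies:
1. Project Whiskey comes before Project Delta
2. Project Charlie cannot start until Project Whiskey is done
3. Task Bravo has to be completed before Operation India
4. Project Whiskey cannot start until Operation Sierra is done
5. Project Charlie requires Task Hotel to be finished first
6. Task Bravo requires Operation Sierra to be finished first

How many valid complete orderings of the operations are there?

95

The operations with no prerequisites are Task Hotel, Operation Sierra; any of them can be placed first.
Enumerating by repeatedly choosing an available operation (one whose prerequisites are all placed) gives 95 distinct complete orderings.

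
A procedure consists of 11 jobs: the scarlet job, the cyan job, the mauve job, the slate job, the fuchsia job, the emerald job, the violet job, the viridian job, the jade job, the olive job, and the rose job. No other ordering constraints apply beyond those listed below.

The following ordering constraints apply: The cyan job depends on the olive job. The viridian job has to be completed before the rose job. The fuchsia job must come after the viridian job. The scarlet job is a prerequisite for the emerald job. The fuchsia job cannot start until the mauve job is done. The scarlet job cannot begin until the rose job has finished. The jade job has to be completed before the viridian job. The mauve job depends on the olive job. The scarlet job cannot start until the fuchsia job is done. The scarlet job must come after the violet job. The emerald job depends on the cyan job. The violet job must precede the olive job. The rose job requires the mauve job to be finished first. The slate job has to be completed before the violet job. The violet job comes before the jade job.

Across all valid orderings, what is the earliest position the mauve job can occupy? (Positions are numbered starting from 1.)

4

Every job that must precede the mauve job has to come before it. Tracing all chains that end at the mauve job, those jobs are: the slate job, the violet job, the olive job — 3 in total.
With 3 mandatory predecessors, the earliest the mauve job can sit is position 3+1 = 4, and placing just those 3 first achieves it.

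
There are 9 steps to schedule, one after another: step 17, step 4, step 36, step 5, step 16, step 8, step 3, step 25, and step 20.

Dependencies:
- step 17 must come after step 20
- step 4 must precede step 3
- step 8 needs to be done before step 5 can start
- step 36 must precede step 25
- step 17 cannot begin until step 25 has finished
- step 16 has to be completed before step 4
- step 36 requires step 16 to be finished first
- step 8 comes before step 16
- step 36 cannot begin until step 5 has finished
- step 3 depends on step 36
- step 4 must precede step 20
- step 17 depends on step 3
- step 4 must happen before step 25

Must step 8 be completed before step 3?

Chaining the stated constraints: step 8 → step 5 → step 36 → step 3.
That forces step 8 before step 3 in every valid schedule.

Yes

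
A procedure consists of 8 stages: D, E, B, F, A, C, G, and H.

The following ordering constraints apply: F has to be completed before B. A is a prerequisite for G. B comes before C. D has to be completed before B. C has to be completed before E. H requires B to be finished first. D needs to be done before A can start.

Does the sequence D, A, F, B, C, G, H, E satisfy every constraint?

Going through the constraints one by one, each required predecessor appears earlier in the sequence than its dependent — e.g. A (position 2) is before G (position 6), as required.

Yes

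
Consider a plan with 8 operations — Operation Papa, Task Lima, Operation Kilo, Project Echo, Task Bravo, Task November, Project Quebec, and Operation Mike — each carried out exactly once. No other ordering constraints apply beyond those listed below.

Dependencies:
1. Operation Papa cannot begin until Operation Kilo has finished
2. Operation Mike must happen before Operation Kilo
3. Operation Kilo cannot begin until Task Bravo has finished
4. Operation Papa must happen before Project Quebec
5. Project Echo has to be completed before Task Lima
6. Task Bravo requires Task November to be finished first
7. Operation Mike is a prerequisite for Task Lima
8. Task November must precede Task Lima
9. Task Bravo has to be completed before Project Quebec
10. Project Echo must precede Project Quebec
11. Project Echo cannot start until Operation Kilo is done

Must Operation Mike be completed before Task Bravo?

Nothing in the constraints links Operation Mike and Task Bravo; they are unordered relative to each other.
A valid ordering placing Task Bravo before Operation Mike exists, so the answer is no.

No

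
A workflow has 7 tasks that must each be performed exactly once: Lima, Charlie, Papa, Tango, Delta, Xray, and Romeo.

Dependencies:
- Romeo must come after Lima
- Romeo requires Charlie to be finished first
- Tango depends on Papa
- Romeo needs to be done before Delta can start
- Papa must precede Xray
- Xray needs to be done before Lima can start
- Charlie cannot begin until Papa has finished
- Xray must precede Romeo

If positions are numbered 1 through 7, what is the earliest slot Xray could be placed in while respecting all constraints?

Working backwards through the constraints from Xray, its only required predecessor is Papa.
With 1 mandatory predecessor, the earliest Xray can sit is position 1+1 = 2, and placing just that one first achieves it.

2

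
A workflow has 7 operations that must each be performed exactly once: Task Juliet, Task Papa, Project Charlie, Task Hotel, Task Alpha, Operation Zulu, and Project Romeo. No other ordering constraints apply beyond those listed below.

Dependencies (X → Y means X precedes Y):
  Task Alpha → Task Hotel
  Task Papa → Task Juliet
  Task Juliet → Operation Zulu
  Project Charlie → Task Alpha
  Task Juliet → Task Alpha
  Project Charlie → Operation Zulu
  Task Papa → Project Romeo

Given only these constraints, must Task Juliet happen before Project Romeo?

No

Nothing in the constraints links Task Juliet and Project Romeo; they are unordered relative to each other.
A valid ordering placing Project Romeo before Task Juliet exists, so the answer is no.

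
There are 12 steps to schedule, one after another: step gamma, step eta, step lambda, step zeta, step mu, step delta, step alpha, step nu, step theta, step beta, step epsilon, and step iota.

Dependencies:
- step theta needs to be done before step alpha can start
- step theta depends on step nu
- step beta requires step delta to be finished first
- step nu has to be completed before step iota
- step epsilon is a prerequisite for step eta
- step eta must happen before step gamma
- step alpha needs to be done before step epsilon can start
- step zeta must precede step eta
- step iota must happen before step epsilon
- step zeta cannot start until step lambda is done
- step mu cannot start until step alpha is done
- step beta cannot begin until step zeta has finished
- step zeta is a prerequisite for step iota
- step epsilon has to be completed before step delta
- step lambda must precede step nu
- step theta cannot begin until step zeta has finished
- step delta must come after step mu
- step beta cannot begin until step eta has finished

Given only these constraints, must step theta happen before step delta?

Yes

Following the dependencies: step theta → step alpha → step epsilon → step delta.
So step theta must precede step delta in any valid ordering.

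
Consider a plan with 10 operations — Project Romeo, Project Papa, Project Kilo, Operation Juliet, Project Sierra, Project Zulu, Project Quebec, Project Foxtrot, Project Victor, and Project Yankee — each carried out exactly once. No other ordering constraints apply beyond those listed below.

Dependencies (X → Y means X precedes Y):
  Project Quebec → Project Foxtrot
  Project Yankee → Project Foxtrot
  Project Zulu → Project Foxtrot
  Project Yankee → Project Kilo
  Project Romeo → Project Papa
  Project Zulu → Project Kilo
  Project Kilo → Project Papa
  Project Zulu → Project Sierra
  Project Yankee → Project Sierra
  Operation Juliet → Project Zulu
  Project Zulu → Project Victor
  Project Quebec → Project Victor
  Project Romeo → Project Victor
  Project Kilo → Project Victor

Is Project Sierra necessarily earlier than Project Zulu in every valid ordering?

In fact the dependencies run the other way: Project Zulu → Project Sierra.
So Project Sierra does not have to come before Project Zulu — it cannot.

No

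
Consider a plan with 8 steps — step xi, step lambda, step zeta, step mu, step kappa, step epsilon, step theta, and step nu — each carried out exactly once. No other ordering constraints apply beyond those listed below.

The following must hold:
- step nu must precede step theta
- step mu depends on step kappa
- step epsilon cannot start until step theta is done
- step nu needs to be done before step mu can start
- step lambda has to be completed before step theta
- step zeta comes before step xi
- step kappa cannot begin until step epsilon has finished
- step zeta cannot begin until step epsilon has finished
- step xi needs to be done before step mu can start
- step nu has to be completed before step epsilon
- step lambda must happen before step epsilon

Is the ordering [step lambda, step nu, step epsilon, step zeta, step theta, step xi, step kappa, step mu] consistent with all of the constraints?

No

In the proposed order, step epsilon appears before step theta.
But one of the constraints requires step theta before step epsilon, so this ordering violates it.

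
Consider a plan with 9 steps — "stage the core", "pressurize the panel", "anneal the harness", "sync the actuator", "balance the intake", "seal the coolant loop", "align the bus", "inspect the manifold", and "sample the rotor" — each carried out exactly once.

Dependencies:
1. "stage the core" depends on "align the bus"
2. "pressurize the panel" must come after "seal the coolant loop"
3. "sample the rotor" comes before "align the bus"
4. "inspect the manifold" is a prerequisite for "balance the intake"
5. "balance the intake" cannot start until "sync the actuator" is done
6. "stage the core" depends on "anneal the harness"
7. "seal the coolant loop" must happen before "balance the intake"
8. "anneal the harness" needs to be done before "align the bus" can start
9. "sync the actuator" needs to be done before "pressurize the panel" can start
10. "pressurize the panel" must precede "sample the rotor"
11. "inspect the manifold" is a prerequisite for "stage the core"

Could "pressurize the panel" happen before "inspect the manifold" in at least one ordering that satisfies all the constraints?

Yes

The constraints leave "pressurize the panel" and "inspect the manifold" unordered relative to each other; nothing requires "inspect the manifold" earlier.
So a valid ordering placing "pressurize the panel" earlier than "inspect the manifold" exists.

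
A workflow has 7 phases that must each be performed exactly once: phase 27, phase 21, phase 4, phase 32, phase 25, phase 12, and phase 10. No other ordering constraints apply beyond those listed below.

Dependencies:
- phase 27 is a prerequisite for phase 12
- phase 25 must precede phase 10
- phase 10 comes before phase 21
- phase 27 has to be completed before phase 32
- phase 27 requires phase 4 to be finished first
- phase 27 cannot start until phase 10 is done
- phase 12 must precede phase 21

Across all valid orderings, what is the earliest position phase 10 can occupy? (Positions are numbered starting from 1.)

2

The only phase forced before phase 10 (directly or transitively) is phase 25.
So at minimum 1 phase comes before phase 10, putting phase 10 no earlier than position 2. That position is achievable by scheduling exactly that predecessor first.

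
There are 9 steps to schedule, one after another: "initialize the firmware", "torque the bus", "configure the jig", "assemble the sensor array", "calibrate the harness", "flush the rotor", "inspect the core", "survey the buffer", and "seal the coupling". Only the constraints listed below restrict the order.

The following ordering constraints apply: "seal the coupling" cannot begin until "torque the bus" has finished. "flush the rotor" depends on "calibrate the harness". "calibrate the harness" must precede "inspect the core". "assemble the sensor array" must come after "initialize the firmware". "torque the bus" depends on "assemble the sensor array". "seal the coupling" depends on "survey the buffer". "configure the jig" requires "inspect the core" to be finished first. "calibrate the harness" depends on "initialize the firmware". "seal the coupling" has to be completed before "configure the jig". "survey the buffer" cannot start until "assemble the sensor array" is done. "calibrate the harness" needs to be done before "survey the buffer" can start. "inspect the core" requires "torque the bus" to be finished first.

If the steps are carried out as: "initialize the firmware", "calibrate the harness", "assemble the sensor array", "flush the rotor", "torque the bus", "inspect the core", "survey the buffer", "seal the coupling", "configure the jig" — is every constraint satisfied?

Yes

Checking each listed constraint against this order: for instance, "calibrate the harness" is in position 2 and "survey the buffer" in position 7, so that constraint holds — and the remaining constraints check out the same way.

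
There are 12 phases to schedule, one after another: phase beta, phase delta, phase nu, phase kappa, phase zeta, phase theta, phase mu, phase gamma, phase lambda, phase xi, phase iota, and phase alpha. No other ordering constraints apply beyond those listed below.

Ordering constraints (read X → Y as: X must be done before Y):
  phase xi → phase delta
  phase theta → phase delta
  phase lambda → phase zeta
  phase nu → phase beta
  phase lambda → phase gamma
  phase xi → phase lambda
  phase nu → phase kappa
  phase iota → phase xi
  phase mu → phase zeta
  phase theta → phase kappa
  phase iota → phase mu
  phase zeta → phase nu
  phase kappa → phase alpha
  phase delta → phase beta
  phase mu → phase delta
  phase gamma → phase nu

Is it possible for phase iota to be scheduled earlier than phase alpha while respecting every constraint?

Yes

Phase iota is actually forced before phase alpha by the constraints, so certainly some valid ordering has phase iota first.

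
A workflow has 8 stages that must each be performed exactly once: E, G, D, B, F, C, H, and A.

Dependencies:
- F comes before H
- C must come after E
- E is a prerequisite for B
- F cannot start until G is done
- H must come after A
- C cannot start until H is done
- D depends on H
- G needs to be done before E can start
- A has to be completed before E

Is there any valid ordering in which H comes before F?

There is a dependency chain F → H, so H always comes after F.
So no valid ordering can have H before F.

No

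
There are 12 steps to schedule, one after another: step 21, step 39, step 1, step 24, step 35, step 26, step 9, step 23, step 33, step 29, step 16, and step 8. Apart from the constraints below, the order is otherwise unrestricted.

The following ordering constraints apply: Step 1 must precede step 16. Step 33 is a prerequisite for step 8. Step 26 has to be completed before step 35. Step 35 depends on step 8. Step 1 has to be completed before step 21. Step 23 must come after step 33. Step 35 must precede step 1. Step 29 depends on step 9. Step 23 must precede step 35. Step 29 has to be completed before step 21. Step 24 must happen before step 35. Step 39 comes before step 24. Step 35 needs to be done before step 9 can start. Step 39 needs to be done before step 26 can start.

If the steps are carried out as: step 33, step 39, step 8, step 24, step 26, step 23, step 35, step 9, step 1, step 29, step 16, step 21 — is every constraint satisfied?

Every stated constraint is respected: step 33 sits at position 1, ahead of step 23 at position 6, and each of the other listed pairs likewise has the predecessor earlier in the sequence.

Yes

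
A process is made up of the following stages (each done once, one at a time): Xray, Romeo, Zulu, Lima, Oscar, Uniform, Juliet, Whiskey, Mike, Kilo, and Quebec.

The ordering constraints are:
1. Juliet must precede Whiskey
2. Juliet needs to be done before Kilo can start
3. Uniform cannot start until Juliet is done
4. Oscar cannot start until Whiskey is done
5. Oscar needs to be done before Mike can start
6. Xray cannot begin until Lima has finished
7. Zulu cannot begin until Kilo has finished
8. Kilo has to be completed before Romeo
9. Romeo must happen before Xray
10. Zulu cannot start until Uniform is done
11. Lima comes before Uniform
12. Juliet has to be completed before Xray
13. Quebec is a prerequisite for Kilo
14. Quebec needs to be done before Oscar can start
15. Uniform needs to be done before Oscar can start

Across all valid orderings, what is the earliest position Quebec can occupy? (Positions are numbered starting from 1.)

1

No constraint forces any other stage before Quebec, so it can be placed first.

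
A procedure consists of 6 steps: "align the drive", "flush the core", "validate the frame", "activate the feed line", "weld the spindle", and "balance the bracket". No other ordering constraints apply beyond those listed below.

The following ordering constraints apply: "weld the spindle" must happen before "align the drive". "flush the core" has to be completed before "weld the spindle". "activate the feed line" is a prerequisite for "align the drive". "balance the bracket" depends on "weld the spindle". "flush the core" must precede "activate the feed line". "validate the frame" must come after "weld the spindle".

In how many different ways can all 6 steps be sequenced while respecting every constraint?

Only "flush the core" has no prerequisites, so it must go first.
Systematically extending each partial ordering one step at a time and counting, there are 18 complete orderings.

18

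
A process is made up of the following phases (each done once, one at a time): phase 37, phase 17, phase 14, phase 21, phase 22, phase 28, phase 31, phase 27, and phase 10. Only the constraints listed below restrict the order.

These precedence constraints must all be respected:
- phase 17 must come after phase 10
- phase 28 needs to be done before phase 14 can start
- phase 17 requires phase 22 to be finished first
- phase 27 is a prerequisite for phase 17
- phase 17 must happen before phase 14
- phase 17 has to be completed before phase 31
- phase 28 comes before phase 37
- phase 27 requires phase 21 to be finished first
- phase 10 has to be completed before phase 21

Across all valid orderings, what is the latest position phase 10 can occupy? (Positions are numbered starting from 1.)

Every phase that must follow phase 10 has to come after it. Tracing all chains starting from phase 10, those phases are: phase 17, phase 14, phase 21, phase 31, phase 27 — 5 in total.
With 5 mandatory successors out of 9 phases total, the latest slot for phase 10 is 9−5 = 4, and it's reachable by doing all non-successors before phase 10.

4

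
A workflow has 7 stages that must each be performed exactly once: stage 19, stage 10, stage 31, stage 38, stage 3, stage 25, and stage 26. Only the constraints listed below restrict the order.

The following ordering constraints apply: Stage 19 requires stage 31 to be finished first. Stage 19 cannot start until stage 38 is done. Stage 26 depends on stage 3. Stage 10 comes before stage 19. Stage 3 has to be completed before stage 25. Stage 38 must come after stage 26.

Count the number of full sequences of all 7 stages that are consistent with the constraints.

3 stages have no prerequisites (stage 10, stage 31, stage 3), so any of them could come first.
Systematically extending each partial ordering one stage at a time and counting, there are 110 complete orderings.

110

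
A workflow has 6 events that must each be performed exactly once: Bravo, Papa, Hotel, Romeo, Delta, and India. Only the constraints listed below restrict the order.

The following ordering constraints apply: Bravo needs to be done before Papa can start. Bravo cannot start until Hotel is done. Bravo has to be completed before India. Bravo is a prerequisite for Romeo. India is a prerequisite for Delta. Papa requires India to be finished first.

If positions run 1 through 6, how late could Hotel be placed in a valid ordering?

The events that are forced after Hotel, directly or by a chain of constraints, are Bravo, Papa, Romeo, Delta, India. That's 5 events.
So at least 5 events follow Hotel, putting Hotel no later than position 1. That position is achievable by scheduling everything else first.

1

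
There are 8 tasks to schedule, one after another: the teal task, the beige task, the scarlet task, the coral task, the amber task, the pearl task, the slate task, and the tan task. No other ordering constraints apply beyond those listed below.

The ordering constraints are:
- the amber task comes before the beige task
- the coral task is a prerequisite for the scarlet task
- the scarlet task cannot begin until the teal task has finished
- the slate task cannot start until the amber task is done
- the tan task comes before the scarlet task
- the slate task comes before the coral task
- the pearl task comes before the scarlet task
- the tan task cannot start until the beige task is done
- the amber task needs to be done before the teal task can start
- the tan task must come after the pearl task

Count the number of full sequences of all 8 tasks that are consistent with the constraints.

The tasks with no prerequisites are the amber task, the pearl task; any of them can be placed first.
Counting all ways to extend the partial order to a total order gives 150.

150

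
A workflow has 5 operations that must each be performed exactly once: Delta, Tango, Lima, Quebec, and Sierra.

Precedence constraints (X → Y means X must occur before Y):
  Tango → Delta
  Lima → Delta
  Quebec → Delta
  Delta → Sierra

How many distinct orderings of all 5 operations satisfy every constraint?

The operations with no prerequisites are Tango, Lima, Quebec; any of them can be placed first.
Enumerating by repeatedly choosing an available operation (one whose prerequisites are all placed) gives 6 distinct complete orderings.

6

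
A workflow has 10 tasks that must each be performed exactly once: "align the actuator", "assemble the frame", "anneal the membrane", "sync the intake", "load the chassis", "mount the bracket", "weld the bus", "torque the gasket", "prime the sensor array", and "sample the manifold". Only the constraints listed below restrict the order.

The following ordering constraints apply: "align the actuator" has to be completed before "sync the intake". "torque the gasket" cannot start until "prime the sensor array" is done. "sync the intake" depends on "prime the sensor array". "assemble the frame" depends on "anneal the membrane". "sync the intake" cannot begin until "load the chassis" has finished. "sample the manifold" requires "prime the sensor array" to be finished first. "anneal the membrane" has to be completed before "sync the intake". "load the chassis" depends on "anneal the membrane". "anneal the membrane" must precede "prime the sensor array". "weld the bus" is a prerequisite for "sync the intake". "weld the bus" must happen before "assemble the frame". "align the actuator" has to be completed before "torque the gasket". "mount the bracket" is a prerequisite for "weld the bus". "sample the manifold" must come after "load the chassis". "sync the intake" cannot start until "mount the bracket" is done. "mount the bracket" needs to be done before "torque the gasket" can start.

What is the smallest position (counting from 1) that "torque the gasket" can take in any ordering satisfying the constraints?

The tasks that are forced before "torque the gasket", directly or transitively, are "align the actuator", "anneal the membrane", "mount the bracket", "prime the sensor array". That's 4 tasks.
With 4 mandatory predecessors, the earliest "torque the gasket" can sit is position 4+1 = 5, and placing just those 4 first achieves it.

5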